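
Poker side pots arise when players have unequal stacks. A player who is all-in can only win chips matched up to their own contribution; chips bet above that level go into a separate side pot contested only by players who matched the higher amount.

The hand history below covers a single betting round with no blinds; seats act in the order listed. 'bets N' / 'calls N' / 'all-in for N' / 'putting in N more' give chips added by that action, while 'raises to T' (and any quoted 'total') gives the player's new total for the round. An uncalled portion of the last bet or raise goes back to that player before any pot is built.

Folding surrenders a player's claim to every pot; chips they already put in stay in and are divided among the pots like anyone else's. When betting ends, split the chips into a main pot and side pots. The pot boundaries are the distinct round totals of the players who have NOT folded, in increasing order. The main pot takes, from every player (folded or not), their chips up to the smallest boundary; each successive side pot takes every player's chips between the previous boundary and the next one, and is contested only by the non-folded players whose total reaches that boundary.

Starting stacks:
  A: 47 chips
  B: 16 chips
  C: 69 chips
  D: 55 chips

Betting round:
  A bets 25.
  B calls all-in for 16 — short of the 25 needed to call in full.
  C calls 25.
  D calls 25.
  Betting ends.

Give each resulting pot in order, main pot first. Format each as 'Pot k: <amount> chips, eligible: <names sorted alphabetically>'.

Pot 1: 64 chips, eligible: A, B, C, D
Pot 2: 27 chips, eligible: A, C, D

Derivation:
Contributions: A=25, B=16, C=25, D=25
Pot levels (distinct totals of non-folded players): 16, 25
Layer 1-16: 16 each from A, B, C, D = 16*4 = 64 chips; eligible A, B, C, D
Layer 17-25: 9 each from A, C, D = 9*3 = 27 chips; eligible A, C, D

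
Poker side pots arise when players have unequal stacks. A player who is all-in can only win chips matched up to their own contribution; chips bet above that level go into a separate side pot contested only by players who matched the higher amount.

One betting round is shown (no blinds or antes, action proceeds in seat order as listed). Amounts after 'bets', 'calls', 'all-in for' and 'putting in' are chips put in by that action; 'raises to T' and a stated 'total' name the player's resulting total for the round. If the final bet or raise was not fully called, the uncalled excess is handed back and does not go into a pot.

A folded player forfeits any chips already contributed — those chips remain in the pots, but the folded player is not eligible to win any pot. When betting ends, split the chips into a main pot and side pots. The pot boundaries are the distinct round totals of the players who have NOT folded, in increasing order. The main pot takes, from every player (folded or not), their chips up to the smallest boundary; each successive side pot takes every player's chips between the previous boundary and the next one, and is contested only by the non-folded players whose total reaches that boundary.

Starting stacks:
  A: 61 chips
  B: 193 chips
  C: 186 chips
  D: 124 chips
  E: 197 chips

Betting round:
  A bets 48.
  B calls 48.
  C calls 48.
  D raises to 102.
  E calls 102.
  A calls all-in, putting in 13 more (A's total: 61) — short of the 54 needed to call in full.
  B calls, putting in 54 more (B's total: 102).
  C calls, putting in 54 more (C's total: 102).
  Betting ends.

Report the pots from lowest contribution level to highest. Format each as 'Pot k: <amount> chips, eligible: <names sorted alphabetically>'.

Contributions: A=61, B=102, C=102, D=102, E=102
Pot levels (distinct totals of non-folded players): 61, 102
Layer 1-61: 61 each from A, B, C, D, E = 61*5 = 305 chips; eligible A, B, C, D, E
Layer 62-102: 41 each from B, C, D, E = 41*4 = 164 chips; eligible B, C, D, E

Pot 1: 305 chips, eligible: A, B, C, D, E
Pot 2: 164 chips, eligible: B, C, D, E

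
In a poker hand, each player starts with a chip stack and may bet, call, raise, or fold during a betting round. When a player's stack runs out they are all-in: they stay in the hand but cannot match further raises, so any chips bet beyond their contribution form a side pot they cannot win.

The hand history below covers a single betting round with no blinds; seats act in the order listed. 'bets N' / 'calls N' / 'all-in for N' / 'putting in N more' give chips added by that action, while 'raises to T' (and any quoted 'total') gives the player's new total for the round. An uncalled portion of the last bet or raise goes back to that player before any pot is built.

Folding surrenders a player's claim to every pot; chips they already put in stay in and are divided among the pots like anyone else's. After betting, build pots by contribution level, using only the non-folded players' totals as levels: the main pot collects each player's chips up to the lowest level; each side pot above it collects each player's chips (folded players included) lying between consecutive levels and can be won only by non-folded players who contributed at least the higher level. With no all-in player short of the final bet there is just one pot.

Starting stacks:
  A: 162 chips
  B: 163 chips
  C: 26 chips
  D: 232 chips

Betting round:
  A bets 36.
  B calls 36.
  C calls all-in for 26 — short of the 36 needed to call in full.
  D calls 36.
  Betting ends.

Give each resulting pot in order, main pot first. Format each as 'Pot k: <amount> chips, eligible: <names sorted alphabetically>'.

Contributions: A=36, B=36, C=26, D=36
Pot levels (distinct totals of non-folded players): 26, 36
Layer 1-26: 26 each from A, B, C, D = 26*4 = 104 chips; eligible A, B, C, D
Layer 27-36: 10 each from A, B, D = 10*3 = 30 chips; eligible A, B, D

Pot 1: 104 chips, eligible: A, B, C, D
Pot 2: 30 chips, eligible: A, B, D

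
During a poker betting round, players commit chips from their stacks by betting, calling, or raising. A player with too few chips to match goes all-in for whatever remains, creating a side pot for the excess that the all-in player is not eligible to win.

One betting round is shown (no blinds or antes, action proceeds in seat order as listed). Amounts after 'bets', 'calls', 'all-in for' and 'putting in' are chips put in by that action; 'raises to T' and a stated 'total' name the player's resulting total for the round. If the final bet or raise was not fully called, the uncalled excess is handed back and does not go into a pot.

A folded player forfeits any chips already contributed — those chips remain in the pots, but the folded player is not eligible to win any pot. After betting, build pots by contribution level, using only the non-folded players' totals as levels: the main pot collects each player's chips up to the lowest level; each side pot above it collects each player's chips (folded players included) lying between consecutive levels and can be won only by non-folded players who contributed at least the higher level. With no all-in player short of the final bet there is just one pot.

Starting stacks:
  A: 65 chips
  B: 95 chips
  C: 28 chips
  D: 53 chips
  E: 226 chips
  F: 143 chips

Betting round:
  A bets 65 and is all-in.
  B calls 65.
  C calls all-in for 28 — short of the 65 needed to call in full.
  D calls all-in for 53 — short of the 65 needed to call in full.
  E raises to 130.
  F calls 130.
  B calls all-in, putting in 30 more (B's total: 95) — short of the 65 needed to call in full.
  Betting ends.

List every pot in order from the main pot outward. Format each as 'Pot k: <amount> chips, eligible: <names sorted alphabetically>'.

Contributions: A=65, B=95, C=28, D=53, E=130, F=130
Pot levels (distinct totals of non-folded players): 28, 53, 65, 95, 130
Layer 1-28: 28 each from A, B, C, D, E, F = 28*6 = 168 chips; eligible A, B, C, D, E, F
Layer 29-53: 25 each from A, B, D, E, F = 25*5 = 125 chips; eligible A, B, D, E, F
Layer 54-65: 12 each from A, B, E, F = 12*4 = 48 chips; eligible A, B, E, F
Layer 66-95: 30 each from B, E, F = 30*3 = 90 chips; eligible B, E, F
Layer 96-130: 35 each from E, F = 35*2 = 70 chips; eligible E, F

Pot 1: 168 chips, eligible: A, B, C, D, E, F
Pot 2: 125 chips, eligible: A, B, D, E, F
Pot 3: 48 chips, eligible: A, B, E, F
Pot 4: 90 chips, eligible: B, E, F
Pot 5: 70 chips, eligible: E, F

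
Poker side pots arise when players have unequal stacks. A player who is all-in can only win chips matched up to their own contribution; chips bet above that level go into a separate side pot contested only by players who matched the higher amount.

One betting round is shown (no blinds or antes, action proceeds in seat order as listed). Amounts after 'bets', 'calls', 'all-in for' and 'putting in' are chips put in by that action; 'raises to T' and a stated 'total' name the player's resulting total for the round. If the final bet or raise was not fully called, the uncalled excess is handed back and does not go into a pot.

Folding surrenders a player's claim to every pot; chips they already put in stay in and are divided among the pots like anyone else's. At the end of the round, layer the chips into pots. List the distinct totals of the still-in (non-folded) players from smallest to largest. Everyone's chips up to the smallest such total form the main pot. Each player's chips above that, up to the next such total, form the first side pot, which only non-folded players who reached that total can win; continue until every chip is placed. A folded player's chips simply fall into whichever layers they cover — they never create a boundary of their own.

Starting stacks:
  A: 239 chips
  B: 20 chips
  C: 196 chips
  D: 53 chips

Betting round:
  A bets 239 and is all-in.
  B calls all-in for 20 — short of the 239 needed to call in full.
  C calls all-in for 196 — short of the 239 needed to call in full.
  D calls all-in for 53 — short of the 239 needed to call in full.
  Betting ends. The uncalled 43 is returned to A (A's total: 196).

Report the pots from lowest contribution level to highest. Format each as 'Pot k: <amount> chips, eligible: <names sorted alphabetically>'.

Pot 1: 80 chips, eligible: A, B, C, D
Pot 2: 99 chips, eligible: A, C, D
Pot 3: 286 chips, eligible: A, C

Derivation:
Contributions (after 43 returned to A): A=196, B=20, C=196, D=53
Pot levels (distinct totals of non-folded players): 20, 53, 196
Layer 1-20: 20 each from A, B, C, D = 20*4 = 80 chips; eligible A, B, C, D
Layer 21-53: 33 each from A, C, D = 33*3 = 99 chips; eligible A, C, D
Layer 54-196: 143 each from A, C = 143*2 = 286 chips; eligible A, C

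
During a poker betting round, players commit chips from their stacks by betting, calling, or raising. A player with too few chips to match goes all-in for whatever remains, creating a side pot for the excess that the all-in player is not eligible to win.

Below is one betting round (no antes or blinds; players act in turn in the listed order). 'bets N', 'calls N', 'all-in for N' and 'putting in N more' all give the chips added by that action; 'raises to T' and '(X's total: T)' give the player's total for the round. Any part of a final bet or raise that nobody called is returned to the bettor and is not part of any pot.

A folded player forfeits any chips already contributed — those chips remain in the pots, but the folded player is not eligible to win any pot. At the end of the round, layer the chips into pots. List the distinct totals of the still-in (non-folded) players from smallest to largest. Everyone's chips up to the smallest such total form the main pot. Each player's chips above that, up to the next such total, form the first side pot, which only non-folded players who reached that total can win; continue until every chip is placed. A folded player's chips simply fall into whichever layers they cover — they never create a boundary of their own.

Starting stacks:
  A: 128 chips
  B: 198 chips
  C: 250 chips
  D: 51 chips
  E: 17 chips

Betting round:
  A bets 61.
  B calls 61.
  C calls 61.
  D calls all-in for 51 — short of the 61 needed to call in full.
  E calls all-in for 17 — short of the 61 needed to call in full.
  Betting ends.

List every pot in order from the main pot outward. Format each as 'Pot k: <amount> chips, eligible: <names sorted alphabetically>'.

Pot 1: 85 chips, eligible: A, B, C, D, E
Pot 2: 136 chips, eligible: A, B, C, D
Pot 3: 30 chips, eligible: A, B, C

Derivation:
Contributions: A=61, B=61, C=61, D=51, E=17
Pot levels (distinct totals of non-folded players): 17, 51, 61
Layer 1-17: 17 each from A, B, C, D, E = 17*5 = 85 chips; eligible A, B, C, D, E
Layer 18-51: 34 each from A, B, C, D = 34*4 = 136 chips; eligible A, B, C, D
Layer 52-61: 10 each from A, B, C = 10*3 = 30 chips; eligible A, B, C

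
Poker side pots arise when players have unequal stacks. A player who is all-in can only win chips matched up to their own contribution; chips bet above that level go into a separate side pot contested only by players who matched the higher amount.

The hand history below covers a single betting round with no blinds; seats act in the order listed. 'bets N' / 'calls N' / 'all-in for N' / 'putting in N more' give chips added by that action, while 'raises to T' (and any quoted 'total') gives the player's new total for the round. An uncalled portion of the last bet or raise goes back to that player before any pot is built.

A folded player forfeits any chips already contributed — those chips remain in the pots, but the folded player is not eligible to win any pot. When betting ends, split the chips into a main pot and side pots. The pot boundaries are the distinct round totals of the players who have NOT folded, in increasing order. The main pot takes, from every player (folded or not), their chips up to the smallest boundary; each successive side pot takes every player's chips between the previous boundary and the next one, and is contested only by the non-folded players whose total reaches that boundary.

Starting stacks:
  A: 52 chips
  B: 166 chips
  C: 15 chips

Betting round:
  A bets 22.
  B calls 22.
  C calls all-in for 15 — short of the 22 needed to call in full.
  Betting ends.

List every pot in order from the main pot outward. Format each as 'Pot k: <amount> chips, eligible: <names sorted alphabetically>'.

Contributions: A=22, B=22, C=15
Pot levels (distinct totals of non-folded players): 15, 22
Layer 1-15: 15 each from A, B, C = 15*3 = 45 chips; eligible A, B, C
Layer 16-22: 7 each from A, B = 7*2 = 14 chips; eligible A, B

Pot 1: 45 chips, eligible: A, B, C
Pot 2: 14 chips, eligible: A, B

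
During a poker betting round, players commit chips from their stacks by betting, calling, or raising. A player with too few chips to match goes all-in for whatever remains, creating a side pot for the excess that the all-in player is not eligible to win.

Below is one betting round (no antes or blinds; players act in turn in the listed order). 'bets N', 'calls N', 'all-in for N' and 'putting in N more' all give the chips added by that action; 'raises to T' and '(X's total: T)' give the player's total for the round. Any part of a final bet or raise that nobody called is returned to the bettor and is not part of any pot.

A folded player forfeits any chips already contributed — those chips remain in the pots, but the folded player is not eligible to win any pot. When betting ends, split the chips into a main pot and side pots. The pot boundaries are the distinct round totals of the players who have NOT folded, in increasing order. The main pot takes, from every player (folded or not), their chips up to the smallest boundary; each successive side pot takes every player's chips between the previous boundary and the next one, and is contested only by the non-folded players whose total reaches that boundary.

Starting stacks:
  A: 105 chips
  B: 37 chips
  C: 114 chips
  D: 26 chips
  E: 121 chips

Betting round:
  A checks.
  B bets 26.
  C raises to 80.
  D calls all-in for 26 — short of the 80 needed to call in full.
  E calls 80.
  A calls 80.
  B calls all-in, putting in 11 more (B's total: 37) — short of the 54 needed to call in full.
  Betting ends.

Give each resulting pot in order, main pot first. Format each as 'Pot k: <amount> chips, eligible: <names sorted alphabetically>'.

Contributions: A=80, B=37, C=80, D=26, E=80
Pot levels (distinct totals of non-folded players): 26, 37, 80
Layer 1-26: 26 each from A, B, C, D, E = 26*5 = 130 chips; eligible A, B, C, D, E
Layer 27-37: 11 each from A, B, C, E = 11*4 = 44 chips; eligible A, B, C, E
Layer 38-80: 43 each from A, C, E = 43*3 = 129 chips; eligible A, C, E

Pot 1: 130 chips, eligible: A, B, C, D, E
Pot 2: 44 chips, eligible: A, B, C, E
Pot 3: 129 chips, eligible: A, C, E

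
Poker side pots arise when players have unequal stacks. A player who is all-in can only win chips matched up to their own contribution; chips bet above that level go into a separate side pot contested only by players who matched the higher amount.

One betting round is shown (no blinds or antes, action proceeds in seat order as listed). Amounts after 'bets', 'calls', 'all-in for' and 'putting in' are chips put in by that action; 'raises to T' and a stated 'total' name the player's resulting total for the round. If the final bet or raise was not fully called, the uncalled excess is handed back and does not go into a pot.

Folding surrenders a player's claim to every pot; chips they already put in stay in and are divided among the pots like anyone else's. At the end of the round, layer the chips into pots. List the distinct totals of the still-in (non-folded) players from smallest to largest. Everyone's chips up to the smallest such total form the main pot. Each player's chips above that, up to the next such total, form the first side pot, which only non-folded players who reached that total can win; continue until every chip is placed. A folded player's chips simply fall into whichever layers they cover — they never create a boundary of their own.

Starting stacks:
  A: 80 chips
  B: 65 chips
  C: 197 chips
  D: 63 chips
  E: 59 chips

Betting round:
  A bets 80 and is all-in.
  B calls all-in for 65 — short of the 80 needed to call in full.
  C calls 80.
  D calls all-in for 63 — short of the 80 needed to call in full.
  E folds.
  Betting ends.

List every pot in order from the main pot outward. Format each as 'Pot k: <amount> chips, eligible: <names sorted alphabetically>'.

Pot 1: 252 chips, eligible: A, B, C, D
Pot 2: 6 chips, eligible: A, B, C
Pot 3: 30 chips, eligible: A, C

Derivation:
Contributions: A=80, B=65, C=80, D=63
Folded: E
Pot levels (distinct totals of non-folded players): 63, 65, 80
Layer 1-63: 63 each from A, B, C, D = 63*4 = 252 chips; eligible A, B, C, D
Layer 64-65: 2 each from A, B, C = 2*3 = 6 chips; eligible A, B, C
Layer 66-80: 15 each from A, C = 15*2 = 30 chips; eligible A, C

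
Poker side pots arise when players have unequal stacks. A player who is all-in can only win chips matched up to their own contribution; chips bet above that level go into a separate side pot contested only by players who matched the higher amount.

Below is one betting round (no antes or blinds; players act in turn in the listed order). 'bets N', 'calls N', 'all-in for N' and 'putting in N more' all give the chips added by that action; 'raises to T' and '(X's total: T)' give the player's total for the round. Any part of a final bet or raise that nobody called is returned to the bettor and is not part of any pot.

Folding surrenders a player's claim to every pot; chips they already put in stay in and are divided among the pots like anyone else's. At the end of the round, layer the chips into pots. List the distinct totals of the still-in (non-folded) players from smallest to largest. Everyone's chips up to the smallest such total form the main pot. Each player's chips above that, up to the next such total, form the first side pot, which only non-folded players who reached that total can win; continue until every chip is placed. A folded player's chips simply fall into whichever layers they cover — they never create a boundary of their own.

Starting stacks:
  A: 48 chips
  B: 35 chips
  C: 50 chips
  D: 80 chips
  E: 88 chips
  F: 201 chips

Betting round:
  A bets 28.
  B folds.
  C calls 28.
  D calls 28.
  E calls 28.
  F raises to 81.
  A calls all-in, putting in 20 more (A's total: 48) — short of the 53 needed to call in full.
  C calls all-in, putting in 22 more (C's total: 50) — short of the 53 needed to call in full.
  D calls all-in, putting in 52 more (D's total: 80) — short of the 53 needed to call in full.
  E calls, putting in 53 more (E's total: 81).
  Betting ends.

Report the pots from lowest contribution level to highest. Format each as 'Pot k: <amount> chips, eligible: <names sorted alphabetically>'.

Pot 1: 240 chips, eligible: A, C, D, E, F
Pot 2: 8 chips, eligible: C, D, E, F
Pot 3: 90 chips, eligible: D, E, F
Pot 4: 2 chips, eligible: E, F

Derivation:
Contributions: A=48, C=50, D=80, E=81, F=81
Folded: B
Pot levels (distinct totals of non-folded players): 48, 50, 80, 81
Layer 1-48: 48 each from A, C, D, E, F = 48*5 = 240 chips; eligible A, C, D, E, F
Layer 49-50: 2 each from C, D, E, F = 2*4 = 8 chips; eligible C, D, E, F
Layer 51-80: 30 each from D, E, F = 30*3 = 90 chips; eligible D, E, F
Layer 81-81: 1 each from E, F = 1*2 = 2 chips; eligible E, F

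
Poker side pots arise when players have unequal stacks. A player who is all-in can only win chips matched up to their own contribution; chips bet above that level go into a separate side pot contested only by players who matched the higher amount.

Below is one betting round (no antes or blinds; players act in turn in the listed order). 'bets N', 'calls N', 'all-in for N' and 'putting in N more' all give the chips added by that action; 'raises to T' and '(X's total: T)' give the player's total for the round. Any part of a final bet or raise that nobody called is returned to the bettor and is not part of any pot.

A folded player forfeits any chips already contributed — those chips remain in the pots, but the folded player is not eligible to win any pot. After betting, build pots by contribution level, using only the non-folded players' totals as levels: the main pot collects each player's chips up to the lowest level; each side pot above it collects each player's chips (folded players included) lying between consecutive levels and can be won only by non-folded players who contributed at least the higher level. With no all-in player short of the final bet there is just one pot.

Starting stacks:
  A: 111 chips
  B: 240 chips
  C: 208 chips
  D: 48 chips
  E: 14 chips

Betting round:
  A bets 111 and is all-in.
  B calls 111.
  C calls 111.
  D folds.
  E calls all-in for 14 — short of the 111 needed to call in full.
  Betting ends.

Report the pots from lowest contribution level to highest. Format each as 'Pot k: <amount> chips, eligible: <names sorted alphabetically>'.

Pot 1: 56 chips, eligible: A, B, C, E
Pot 2: 291 chips, eligible: A, B, C

Derivation:
Contributions: A=111, B=111, C=111, E=14
Folded: D
Pot levels (distinct totals of non-folded players): 14, 111
Layer 1-14: 14 each from A, B, C, E = 14*4 = 56 chips; eligible A, B, C, E
Layer 15-111: 97 each from A, B, C = 97*3 = 291 chips; eligible A, B, C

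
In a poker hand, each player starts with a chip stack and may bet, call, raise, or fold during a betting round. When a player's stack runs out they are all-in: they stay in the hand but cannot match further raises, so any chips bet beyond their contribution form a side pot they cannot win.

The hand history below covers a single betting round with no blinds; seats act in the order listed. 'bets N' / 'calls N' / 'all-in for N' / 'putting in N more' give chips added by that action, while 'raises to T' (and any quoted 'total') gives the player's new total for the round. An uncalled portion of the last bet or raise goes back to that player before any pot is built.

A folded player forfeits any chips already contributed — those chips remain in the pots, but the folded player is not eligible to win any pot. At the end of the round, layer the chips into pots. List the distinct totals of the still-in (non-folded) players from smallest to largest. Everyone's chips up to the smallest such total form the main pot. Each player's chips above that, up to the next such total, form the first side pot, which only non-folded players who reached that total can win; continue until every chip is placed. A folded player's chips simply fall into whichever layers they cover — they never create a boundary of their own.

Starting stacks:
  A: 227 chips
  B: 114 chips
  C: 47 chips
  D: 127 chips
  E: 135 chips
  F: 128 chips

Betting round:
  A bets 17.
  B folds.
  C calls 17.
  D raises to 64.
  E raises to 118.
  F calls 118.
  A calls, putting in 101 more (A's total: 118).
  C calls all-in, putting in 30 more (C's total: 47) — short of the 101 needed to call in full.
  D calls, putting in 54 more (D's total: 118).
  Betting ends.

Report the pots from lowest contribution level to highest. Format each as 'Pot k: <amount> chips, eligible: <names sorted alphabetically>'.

Contributions: A=118, C=47, D=118, E=118, F=118
Folded: B
Pot levels (distinct totals of non-folded players): 47, 118
Layer 1-47: 47 each from A, C, D, E, F = 47*5 = 235 chips; eligible A, C, D, E, F
Layer 48-118: 71 each from A, D, E, F = 71*4 = 284 chips; eligible A, D, E, F

Pot 1: 235 chips, eligible: A, C, D, E, F
Pot 2: 284 chips, eligible: A, D, E, F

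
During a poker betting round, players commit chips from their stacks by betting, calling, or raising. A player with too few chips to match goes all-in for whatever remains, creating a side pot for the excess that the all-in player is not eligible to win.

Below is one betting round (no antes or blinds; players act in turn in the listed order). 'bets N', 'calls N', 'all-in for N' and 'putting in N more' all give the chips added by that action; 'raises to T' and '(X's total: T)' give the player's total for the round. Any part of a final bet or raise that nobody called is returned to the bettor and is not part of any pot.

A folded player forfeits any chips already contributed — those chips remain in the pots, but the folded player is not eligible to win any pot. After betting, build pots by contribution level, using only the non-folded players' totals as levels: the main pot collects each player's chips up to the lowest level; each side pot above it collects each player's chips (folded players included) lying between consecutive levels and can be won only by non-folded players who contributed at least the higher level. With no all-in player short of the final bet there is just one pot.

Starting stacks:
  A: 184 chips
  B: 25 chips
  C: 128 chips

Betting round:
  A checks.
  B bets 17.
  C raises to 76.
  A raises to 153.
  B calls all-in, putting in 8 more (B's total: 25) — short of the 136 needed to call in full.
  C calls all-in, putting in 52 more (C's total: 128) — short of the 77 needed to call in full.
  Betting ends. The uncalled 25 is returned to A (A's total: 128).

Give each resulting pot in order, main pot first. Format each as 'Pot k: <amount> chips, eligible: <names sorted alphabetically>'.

Pot 1: 75 chips, eligible: A, B, C
Pot 2: 206 chips, eligible: A, C

Derivation:
Contributions (after 25 returned to A): A=128, B=25, C=128
Pot levels (distinct totals of non-folded players): 25, 128
Layer 1-25: 25 each from A, B, C = 25*3 = 75 chips; eligible A, B, C
Layer 26-128: 103 each from A, C = 103*2 = 206 chips; eligible A, C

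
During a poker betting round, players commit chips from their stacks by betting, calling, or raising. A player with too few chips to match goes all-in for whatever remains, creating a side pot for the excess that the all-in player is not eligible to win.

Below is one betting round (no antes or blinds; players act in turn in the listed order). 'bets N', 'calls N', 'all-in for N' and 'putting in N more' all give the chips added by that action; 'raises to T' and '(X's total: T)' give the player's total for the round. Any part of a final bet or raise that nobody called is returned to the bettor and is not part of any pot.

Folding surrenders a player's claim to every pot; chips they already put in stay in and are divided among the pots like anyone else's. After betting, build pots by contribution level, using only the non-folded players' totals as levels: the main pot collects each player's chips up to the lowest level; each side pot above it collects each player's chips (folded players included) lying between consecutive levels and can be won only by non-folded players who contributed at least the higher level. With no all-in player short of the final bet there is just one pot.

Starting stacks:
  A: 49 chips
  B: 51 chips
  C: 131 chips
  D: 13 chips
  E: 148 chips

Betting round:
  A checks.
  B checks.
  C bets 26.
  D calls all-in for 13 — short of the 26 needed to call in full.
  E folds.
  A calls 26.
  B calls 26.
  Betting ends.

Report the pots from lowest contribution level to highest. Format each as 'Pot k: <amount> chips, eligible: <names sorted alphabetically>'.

Contributions: A=26, B=26, C=26, D=13
Folded: E
Pot levels (distinct totals of non-folded players): 13, 26
Layer 1-13: 13 each from A, B, C, D = 13*4 = 52 chips; eligible A, B, C, D
Layer 14-26: 13 each from A, B, C = 13*3 = 39 chips; eligible A, B, C

Pot 1: 52 chips, eligible: A, B, C, D
Pot 2: 39 chips, eligible: A, B, C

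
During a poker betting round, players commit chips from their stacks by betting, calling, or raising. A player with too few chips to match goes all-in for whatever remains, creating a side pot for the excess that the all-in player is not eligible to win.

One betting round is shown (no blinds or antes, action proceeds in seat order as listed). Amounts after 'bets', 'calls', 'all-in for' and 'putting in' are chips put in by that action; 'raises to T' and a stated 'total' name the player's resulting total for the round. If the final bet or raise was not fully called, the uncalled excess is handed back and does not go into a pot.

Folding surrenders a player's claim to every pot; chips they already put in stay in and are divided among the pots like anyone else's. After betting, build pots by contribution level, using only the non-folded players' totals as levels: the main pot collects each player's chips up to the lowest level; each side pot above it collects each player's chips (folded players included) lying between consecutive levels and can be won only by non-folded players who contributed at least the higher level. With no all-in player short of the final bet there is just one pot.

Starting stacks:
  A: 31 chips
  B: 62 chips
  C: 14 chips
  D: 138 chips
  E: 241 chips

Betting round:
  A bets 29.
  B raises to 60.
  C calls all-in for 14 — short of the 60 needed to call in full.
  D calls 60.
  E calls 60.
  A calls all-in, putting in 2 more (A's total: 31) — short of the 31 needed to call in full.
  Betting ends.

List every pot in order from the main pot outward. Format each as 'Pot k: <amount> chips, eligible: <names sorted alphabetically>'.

Pot 1: 70 chips, eligible: A, B, C, D, E
Pot 2: 68 chips, eligible: A, B, D, E
Pot 3: 87 chips, eligible: B, D, E

Derivation:
Contributions: A=31, B=60, C=14, D=60, E=60
Pot levels (distinct totals of non-folded players): 14, 31, 60
Layer 1-14: 14 each from A, B, C, D, E = 14*5 = 70 chips; eligible A, B, C, D, E
Layer 15-31: 17 each from A, B, D, E = 17*4 = 68 chips; eligible A, B, D, E
Layer 32-60: 29 each from B, D, E = 29*3 = 87 chips; eligible B, D, E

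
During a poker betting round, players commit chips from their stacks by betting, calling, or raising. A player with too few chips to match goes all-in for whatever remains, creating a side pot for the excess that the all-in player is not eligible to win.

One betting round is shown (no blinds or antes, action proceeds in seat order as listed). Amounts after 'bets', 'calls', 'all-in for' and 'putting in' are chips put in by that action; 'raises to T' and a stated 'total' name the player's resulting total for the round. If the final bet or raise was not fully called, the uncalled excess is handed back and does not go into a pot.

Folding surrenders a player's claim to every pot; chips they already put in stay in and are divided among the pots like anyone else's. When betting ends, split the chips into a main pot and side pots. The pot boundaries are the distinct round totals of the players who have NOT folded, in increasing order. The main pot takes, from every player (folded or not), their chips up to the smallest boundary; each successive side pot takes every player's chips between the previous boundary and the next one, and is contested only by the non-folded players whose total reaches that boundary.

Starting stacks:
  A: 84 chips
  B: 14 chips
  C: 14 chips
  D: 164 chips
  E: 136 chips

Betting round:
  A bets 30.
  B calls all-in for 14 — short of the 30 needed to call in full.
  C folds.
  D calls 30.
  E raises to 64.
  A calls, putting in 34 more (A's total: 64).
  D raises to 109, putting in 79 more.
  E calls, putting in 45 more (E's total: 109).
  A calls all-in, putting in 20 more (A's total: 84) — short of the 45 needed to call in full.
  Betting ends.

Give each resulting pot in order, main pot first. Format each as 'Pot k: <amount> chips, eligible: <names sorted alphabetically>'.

Pot 1: 56 chips, eligible: A, B, D, E
Pot 2: 210 chips, eligible: A, D, E
Pot 3: 50 chips, eligible: D, E

Derivation:
Contributions: A=84, B=14, D=109, E=109
Folded: C
Pot levels (distinct totals of non-folded players): 14, 84, 109
Layer 1-14: 14 each from A, B, D, E = 14*4 = 56 chips; eligible A, B, D, E
Layer 15-84: 70 each from A, D, E = 70*3 = 210 chips; eligible A, D, E
Layer 85-109: 25 each from D, E = 25*2 = 50 chips; eligible D, E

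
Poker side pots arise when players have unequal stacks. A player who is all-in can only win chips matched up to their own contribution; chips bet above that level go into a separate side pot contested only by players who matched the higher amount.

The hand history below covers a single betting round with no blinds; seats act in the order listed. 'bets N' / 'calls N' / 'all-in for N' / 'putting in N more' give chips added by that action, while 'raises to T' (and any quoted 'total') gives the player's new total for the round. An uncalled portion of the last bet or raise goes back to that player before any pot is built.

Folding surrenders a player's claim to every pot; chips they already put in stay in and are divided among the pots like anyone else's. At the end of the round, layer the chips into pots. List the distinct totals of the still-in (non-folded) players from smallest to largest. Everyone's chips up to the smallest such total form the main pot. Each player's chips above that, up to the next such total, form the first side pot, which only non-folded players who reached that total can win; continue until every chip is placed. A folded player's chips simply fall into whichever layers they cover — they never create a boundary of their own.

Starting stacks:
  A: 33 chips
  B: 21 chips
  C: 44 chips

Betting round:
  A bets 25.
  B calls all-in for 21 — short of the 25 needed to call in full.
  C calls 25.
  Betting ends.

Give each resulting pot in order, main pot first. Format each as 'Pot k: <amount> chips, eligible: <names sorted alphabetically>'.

Pot 1: 63 chips, eligible: A, B, C
Pot 2: 8 chips, eligible: A, C

Derivation:
Contributions: A=25, B=21, C=25
Pot levels (distinct totals of non-folded players): 21, 25
Layer 1-21: 21 each from A, B, C = 21*3 = 63 chips; eligible A, B, C
Layer 22-25: 4 each from A, C = 4*2 = 8 chips; eligible A, C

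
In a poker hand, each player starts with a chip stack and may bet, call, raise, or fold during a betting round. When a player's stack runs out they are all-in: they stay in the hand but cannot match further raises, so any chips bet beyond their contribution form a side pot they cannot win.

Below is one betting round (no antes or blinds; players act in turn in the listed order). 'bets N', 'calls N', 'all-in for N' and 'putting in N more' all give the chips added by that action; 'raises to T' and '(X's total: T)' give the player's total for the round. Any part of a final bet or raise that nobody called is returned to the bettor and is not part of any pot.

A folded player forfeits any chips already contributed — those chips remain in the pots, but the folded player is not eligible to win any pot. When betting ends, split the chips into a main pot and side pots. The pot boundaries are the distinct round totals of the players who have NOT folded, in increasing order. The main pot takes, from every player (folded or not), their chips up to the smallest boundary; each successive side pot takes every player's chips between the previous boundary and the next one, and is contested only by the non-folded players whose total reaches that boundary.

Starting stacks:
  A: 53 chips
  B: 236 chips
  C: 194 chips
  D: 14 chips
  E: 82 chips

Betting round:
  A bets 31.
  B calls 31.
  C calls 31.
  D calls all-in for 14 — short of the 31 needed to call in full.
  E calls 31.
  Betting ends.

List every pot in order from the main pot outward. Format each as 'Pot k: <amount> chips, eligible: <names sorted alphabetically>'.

Contributions: A=31, B=31, C=31, D=14, E=31
Pot levels (distinct totals of non-folded players): 14, 31
Layer 1-14: 14 each from A, B, C, D, E = 14*5 = 70 chips; eligible A, B, C, D, E
Layer 15-31: 17 each from A, B, C, E = 17*4 = 68 chips; eligible A, B, C, E

Pot 1: 70 chips, eligible: A, B, C, D, E
Pot 2: 68 chips, eligible: A, B, C, E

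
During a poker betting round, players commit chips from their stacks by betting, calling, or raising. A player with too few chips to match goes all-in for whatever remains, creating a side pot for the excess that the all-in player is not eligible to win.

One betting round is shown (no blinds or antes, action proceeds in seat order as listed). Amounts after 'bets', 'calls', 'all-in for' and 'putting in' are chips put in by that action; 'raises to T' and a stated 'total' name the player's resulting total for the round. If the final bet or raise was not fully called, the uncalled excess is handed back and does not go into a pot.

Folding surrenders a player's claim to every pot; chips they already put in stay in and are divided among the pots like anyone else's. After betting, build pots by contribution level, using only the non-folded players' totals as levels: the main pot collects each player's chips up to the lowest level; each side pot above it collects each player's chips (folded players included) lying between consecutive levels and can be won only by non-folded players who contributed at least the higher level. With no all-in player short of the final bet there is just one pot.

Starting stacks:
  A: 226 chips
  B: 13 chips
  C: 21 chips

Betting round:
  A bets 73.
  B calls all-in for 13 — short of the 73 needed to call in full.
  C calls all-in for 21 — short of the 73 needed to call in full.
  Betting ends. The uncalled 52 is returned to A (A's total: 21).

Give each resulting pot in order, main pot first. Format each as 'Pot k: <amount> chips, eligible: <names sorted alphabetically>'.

Pot 1: 39 chips, eligible: A, B, C
Pot 2: 16 chips, eligible: A, C

Derivation:
Contributions (after 52 returned to A): A=21, B=13, C=21
Pot levels (distinct totals of non-folded players): 13, 21
Layer 1-13: 13 each from A, B, C = 13*3 = 39 chips; eligible A, B, C
Layer 14-21: 8 each from A, C = 8*2 = 16 chips; eligible A, C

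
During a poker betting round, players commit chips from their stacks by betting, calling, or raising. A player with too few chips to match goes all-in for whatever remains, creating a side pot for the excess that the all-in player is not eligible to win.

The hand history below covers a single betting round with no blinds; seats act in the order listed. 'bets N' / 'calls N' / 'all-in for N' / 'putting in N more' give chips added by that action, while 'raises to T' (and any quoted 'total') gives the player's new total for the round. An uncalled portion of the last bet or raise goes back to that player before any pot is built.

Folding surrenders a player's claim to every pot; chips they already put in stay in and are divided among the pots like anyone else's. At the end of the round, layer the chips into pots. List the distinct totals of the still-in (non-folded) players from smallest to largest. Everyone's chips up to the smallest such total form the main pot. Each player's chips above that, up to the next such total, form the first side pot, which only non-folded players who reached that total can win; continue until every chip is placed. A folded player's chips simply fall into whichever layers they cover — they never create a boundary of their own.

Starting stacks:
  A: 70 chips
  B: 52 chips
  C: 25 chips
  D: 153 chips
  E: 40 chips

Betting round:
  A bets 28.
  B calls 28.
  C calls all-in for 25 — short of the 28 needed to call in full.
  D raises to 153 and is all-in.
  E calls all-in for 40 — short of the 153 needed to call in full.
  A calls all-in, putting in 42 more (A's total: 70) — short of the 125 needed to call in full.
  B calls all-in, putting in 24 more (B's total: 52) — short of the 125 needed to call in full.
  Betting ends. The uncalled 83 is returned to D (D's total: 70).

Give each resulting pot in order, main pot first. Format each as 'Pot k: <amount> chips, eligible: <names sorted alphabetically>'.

Pot 1: 125 chips, eligible: A, B, C, D, E
Pot 2: 60 chips, eligible: A, B, D, E
Pot 3: 36 chips, eligible: A, B, D
Pot 4: 36 chips, eligible: A, D

Derivation:
Contributions (after 83 returned to D): A=70, B=52, C=25, D=70, E=40
Pot levels (distinct totals of non-folded players): 25, 40, 52, 70
Layer 1-25: 25 each from A, B, C, D, E = 25*5 = 125 chips; eligible A, B, C, D, E
Layer 26-40: 15 each from A, B, D, E = 15*4 = 60 chips; eligible A, B, D, E
Layer 41-52: 12 each from A, B, D = 12*3 = 36 chips; eligible A, B, D
Layer 53-70: 18 each from A, D = 18*2 = 36 chips; eligible A, D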